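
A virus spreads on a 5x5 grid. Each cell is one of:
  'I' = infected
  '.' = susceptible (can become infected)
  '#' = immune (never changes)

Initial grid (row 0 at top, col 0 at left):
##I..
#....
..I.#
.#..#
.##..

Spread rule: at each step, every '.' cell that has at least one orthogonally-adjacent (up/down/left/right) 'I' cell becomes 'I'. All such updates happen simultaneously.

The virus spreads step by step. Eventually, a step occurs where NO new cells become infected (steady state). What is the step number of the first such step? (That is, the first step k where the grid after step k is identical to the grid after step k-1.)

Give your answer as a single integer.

Answer: 5

Derivation:
Step 0 (initial): 2 infected
Step 1: +5 new -> 7 infected
Step 2: +5 new -> 12 infected
Step 3: +3 new -> 15 infected
Step 4: +2 new -> 17 infected
Step 5: +0 new -> 17 infected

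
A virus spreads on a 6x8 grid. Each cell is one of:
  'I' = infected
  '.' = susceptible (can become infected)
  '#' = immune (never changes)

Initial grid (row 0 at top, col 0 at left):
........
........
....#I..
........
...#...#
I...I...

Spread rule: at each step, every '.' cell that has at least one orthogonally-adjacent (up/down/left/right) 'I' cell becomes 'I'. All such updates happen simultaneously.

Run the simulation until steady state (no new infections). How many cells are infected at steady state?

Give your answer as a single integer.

Step 0 (initial): 3 infected
Step 1: +8 new -> 11 infected
Step 2: +11 new -> 22 infected
Step 3: +11 new -> 33 infected
Step 4: +7 new -> 40 infected
Step 5: +4 new -> 44 infected
Step 6: +1 new -> 45 infected
Step 7: +0 new -> 45 infected

Answer: 45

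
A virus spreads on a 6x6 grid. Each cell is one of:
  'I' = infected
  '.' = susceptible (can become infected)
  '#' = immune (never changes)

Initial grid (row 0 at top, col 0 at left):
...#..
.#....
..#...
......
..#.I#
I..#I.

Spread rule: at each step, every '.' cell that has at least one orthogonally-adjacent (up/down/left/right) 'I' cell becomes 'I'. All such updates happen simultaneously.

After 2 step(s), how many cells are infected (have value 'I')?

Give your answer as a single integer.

Answer: 14

Derivation:
Step 0 (initial): 3 infected
Step 1: +5 new -> 8 infected
Step 2: +6 new -> 14 infected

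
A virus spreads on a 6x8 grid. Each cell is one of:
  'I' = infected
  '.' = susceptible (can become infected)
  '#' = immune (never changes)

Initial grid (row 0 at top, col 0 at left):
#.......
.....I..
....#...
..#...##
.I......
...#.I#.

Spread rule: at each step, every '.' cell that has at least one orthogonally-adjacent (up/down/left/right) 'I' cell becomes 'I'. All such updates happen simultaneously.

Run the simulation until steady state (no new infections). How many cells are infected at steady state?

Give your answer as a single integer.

Step 0 (initial): 3 infected
Step 1: +10 new -> 13 infected
Step 2: +13 new -> 26 infected
Step 3: +11 new -> 37 infected
Step 4: +4 new -> 41 infected
Step 5: +0 new -> 41 infected

Answer: 41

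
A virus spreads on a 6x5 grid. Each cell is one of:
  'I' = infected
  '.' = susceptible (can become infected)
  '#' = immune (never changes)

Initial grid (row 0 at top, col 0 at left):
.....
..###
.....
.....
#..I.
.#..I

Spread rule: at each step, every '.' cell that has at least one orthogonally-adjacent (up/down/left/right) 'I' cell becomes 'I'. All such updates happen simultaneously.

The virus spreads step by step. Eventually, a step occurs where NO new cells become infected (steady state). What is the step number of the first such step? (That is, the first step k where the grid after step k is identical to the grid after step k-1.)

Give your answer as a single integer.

Step 0 (initial): 2 infected
Step 1: +4 new -> 6 infected
Step 2: +5 new -> 11 infected
Step 3: +3 new -> 14 infected
Step 4: +2 new -> 16 infected
Step 5: +2 new -> 18 infected
Step 6: +2 new -> 20 infected
Step 7: +2 new -> 22 infected
Step 8: +1 new -> 23 infected
Step 9: +1 new -> 24 infected
Step 10: +0 new -> 24 infected

Answer: 10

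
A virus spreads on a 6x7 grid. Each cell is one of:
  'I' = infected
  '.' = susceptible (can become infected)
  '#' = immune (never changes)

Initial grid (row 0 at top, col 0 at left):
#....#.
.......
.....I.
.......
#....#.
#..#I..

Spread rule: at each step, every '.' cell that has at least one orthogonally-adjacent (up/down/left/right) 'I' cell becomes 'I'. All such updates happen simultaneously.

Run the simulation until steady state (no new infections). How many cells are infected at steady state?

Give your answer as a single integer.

Step 0 (initial): 2 infected
Step 1: +6 new -> 8 infected
Step 2: +7 new -> 15 infected
Step 3: +7 new -> 22 infected
Step 4: +6 new -> 28 infected
Step 5: +5 new -> 33 infected
Step 6: +3 new -> 36 infected
Step 7: +0 new -> 36 infected

Answer: 36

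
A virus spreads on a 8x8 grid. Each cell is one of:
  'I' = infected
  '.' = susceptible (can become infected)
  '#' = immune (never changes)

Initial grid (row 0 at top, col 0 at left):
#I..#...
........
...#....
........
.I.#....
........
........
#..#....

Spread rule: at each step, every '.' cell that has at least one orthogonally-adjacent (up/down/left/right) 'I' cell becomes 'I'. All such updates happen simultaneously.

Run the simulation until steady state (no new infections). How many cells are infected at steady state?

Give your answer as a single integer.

Step 0 (initial): 2 infected
Step 1: +6 new -> 8 infected
Step 2: +9 new -> 17 infected
Step 3: +8 new -> 25 infected
Step 4: +5 new -> 30 infected
Step 5: +6 new -> 36 infected
Step 6: +8 new -> 44 infected
Step 7: +8 new -> 52 infected
Step 8: +5 new -> 57 infected
Step 9: +1 new -> 58 infected
Step 10: +0 new -> 58 infected

Answer: 58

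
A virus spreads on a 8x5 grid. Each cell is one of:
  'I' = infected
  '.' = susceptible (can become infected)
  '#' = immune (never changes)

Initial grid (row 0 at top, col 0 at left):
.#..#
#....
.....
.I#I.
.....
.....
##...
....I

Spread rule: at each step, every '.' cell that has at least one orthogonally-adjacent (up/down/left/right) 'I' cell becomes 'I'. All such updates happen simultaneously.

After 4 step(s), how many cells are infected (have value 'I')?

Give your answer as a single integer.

Answer: 33

Derivation:
Step 0 (initial): 3 infected
Step 1: +8 new -> 11 infected
Step 2: +13 new -> 24 infected
Step 3: +7 new -> 31 infected
Step 4: +2 new -> 33 infected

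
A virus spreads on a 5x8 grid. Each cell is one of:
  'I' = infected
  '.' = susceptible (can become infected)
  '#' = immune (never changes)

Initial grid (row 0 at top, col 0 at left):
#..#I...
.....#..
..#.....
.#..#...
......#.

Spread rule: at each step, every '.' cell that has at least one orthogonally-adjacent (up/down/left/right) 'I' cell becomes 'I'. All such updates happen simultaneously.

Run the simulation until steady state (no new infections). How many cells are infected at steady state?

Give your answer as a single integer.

Answer: 33

Derivation:
Step 0 (initial): 1 infected
Step 1: +2 new -> 3 infected
Step 2: +3 new -> 6 infected
Step 3: +5 new -> 11 infected
Step 4: +6 new -> 17 infected
Step 5: +8 new -> 25 infected
Step 6: +4 new -> 29 infected
Step 7: +3 new -> 32 infected
Step 8: +1 new -> 33 infected
Step 9: +0 new -> 33 infected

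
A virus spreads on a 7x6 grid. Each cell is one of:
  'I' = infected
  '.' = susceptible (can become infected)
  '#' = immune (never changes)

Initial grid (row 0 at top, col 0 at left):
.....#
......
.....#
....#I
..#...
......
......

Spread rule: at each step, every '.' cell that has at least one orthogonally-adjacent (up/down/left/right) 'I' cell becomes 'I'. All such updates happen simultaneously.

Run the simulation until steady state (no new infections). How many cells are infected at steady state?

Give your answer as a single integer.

Answer: 38

Derivation:
Step 0 (initial): 1 infected
Step 1: +1 new -> 2 infected
Step 2: +2 new -> 4 infected
Step 3: +3 new -> 7 infected
Step 4: +3 new -> 10 infected
Step 5: +4 new -> 14 infected
Step 6: +6 new -> 20 infected
Step 7: +8 new -> 28 infected
Step 8: +7 new -> 35 infected
Step 9: +2 new -> 37 infected
Step 10: +1 new -> 38 infected
Step 11: +0 new -> 38 infected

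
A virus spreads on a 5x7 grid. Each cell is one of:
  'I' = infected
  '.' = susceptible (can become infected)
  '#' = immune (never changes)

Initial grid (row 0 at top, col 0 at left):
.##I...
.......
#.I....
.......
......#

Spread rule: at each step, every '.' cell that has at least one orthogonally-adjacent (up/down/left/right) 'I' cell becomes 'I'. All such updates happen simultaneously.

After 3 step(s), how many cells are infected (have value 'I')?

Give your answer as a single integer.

Step 0 (initial): 2 infected
Step 1: +6 new -> 8 infected
Step 2: +7 new -> 15 infected
Step 3: +8 new -> 23 infected

Answer: 23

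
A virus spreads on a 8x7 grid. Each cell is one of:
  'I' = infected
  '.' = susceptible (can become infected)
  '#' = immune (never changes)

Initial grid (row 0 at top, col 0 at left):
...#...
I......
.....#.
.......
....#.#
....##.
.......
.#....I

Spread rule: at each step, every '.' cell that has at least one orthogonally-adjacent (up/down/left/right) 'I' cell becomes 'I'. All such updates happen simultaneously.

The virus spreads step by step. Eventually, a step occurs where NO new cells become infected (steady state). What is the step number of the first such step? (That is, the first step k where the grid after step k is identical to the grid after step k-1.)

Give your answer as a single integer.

Answer: 9

Derivation:
Step 0 (initial): 2 infected
Step 1: +5 new -> 7 infected
Step 2: +7 new -> 14 infected
Step 3: +7 new -> 21 infected
Step 4: +7 new -> 28 infected
Step 5: +9 new -> 37 infected
Step 6: +7 new -> 44 infected
Step 7: +3 new -> 47 infected
Step 8: +2 new -> 49 infected
Step 9: +0 new -> 49 infected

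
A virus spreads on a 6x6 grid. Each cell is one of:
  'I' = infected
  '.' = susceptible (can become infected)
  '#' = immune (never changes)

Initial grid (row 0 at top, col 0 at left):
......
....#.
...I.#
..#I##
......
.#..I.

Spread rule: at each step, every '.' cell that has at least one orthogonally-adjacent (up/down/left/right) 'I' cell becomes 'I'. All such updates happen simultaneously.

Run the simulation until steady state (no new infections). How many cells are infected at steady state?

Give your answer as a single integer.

Step 0 (initial): 3 infected
Step 1: +7 new -> 10 infected
Step 2: +6 new -> 16 infected
Step 3: +6 new -> 22 infected
Step 4: +5 new -> 27 infected
Step 5: +3 new -> 30 infected
Step 6: +0 new -> 30 infected

Answer: 30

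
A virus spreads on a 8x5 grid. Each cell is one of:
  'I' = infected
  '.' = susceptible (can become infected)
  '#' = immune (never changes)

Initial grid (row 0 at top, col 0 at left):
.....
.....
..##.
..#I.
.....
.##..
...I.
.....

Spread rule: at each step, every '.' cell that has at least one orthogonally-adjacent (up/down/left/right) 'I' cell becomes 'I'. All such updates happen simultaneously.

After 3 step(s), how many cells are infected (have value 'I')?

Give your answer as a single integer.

Answer: 19

Derivation:
Step 0 (initial): 2 infected
Step 1: +6 new -> 8 infected
Step 2: +7 new -> 15 infected
Step 3: +4 new -> 19 infected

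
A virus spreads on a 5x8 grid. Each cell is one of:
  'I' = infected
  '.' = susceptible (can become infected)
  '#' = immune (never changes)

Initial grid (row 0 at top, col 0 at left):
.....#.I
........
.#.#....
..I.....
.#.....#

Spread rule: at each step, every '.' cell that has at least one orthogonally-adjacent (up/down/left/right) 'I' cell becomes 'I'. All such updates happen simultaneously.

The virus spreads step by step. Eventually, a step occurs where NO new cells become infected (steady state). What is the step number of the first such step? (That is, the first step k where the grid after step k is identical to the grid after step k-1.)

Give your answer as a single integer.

Answer: 6

Derivation:
Step 0 (initial): 2 infected
Step 1: +6 new -> 8 infected
Step 2: +6 new -> 14 infected
Step 3: +11 new -> 25 infected
Step 4: +7 new -> 32 infected
Step 5: +3 new -> 35 infected
Step 6: +0 new -> 35 infected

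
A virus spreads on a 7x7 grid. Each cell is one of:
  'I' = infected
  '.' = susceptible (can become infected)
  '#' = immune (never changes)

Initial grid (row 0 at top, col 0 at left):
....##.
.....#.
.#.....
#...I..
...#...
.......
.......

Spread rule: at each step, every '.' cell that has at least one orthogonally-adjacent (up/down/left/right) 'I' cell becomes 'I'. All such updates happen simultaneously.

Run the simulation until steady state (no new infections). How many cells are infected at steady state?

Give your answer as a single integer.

Step 0 (initial): 1 infected
Step 1: +4 new -> 5 infected
Step 2: +7 new -> 12 infected
Step 3: +9 new -> 21 infected
Step 4: +8 new -> 29 infected
Step 5: +7 new -> 36 infected
Step 6: +4 new -> 40 infected
Step 7: +3 new -> 43 infected
Step 8: +0 new -> 43 infected

Answer: 43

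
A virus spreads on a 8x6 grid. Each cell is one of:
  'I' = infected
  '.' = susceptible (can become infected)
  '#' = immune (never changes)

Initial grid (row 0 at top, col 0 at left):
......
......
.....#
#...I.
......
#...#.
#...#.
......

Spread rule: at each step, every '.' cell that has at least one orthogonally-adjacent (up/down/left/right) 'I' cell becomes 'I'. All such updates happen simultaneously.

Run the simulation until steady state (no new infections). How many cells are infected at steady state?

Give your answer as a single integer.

Step 0 (initial): 1 infected
Step 1: +4 new -> 5 infected
Step 2: +5 new -> 10 infected
Step 3: +8 new -> 18 infected
Step 4: +8 new -> 26 infected
Step 5: +8 new -> 34 infected
Step 6: +5 new -> 39 infected
Step 7: +2 new -> 41 infected
Step 8: +1 new -> 42 infected
Step 9: +0 new -> 42 infected

Answer: 42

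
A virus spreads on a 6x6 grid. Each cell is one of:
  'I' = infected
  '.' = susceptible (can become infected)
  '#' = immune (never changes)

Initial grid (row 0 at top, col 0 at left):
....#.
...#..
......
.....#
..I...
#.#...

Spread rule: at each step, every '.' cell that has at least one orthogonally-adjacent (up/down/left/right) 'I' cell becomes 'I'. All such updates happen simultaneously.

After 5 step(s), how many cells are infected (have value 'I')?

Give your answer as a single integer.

Step 0 (initial): 1 infected
Step 1: +3 new -> 4 infected
Step 2: +7 new -> 11 infected
Step 3: +7 new -> 18 infected
Step 4: +5 new -> 23 infected
Step 5: +5 new -> 28 infected

Answer: 28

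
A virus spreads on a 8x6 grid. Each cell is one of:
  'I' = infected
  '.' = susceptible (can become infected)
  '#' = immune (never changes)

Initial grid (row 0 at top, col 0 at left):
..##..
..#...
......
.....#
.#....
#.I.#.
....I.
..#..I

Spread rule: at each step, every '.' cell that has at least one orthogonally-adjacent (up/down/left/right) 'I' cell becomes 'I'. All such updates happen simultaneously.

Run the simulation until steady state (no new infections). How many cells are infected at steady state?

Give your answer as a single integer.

Answer: 40

Derivation:
Step 0 (initial): 3 infected
Step 1: +7 new -> 10 infected
Step 2: +5 new -> 15 infected
Step 3: +7 new -> 22 infected
Step 4: +5 new -> 27 infected
Step 5: +5 new -> 32 infected
Step 6: +4 new -> 36 infected
Step 7: +3 new -> 39 infected
Step 8: +1 new -> 40 infected
Step 9: +0 new -> 40 infected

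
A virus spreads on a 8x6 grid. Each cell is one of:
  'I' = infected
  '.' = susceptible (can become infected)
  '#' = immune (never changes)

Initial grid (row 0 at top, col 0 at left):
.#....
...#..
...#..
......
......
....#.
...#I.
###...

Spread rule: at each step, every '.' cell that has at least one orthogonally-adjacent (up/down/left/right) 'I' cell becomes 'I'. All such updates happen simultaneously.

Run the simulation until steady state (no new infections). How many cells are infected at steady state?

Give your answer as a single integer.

Answer: 40

Derivation:
Step 0 (initial): 1 infected
Step 1: +2 new -> 3 infected
Step 2: +3 new -> 6 infected
Step 3: +1 new -> 7 infected
Step 4: +2 new -> 9 infected
Step 5: +3 new -> 12 infected
Step 6: +5 new -> 17 infected
Step 7: +5 new -> 22 infected
Step 8: +6 new -> 28 infected
Step 9: +6 new -> 34 infected
Step 10: +4 new -> 38 infected
Step 11: +1 new -> 39 infected
Step 12: +1 new -> 40 infected
Step 13: +0 new -> 40 infected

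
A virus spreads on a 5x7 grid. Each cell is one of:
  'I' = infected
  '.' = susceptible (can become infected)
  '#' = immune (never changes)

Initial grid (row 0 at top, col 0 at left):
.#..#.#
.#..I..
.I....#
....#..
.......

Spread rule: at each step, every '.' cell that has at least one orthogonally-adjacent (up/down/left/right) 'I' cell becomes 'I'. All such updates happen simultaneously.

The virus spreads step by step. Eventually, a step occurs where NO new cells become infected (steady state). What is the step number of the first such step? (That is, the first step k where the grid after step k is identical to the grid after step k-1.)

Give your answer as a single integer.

Answer: 6

Derivation:
Step 0 (initial): 2 infected
Step 1: +6 new -> 8 infected
Step 2: +10 new -> 18 infected
Step 3: +6 new -> 24 infected
Step 4: +3 new -> 27 infected
Step 5: +2 new -> 29 infected
Step 6: +0 new -> 29 infected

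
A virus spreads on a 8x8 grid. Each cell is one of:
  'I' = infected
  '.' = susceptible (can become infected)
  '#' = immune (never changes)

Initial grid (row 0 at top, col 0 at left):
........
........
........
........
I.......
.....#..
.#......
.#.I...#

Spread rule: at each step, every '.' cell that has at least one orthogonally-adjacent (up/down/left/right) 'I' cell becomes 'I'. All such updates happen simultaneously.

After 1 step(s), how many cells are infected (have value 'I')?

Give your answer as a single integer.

Answer: 8

Derivation:
Step 0 (initial): 2 infected
Step 1: +6 new -> 8 infected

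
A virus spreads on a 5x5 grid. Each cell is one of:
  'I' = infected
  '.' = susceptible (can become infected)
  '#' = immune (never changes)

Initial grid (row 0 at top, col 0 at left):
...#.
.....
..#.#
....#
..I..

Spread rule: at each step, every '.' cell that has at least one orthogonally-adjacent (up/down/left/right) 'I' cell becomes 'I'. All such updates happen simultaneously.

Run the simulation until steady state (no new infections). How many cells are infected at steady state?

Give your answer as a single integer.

Answer: 21

Derivation:
Step 0 (initial): 1 infected
Step 1: +3 new -> 4 infected
Step 2: +4 new -> 8 infected
Step 3: +3 new -> 11 infected
Step 4: +3 new -> 14 infected
Step 5: +4 new -> 18 infected
Step 6: +3 new -> 21 infected
Step 7: +0 new -> 21 infected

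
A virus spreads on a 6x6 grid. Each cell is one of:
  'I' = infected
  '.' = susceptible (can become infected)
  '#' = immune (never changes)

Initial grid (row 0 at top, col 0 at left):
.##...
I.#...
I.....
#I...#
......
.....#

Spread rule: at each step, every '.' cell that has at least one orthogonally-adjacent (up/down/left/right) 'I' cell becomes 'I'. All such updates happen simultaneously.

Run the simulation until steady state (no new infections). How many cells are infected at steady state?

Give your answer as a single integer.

Answer: 30

Derivation:
Step 0 (initial): 3 infected
Step 1: +5 new -> 8 infected
Step 2: +5 new -> 13 infected
Step 3: +5 new -> 18 infected
Step 4: +4 new -> 22 infected
Step 5: +5 new -> 27 infected
Step 6: +2 new -> 29 infected
Step 7: +1 new -> 30 infected
Step 8: +0 new -> 30 infected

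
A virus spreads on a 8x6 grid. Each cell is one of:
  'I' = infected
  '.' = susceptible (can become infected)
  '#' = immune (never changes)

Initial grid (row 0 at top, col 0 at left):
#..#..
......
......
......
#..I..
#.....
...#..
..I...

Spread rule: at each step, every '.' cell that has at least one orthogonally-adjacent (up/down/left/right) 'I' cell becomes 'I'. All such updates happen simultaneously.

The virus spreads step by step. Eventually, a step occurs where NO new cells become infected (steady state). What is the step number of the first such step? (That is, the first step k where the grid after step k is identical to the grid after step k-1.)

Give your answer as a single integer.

Answer: 7

Derivation:
Step 0 (initial): 2 infected
Step 1: +7 new -> 9 infected
Step 2: +10 new -> 19 infected
Step 3: +10 new -> 29 infected
Step 4: +6 new -> 35 infected
Step 5: +5 new -> 40 infected
Step 6: +3 new -> 43 infected
Step 7: +0 new -> 43 infected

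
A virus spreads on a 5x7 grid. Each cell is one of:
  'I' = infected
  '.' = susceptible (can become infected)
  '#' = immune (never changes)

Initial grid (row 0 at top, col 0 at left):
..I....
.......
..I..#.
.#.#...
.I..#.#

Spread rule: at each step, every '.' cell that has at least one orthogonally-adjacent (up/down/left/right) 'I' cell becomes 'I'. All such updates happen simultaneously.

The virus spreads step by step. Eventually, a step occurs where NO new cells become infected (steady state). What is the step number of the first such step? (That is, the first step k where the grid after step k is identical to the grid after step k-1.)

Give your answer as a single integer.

Answer: 7

Derivation:
Step 0 (initial): 3 infected
Step 1: +8 new -> 11 infected
Step 2: +8 new -> 19 infected
Step 3: +4 new -> 23 infected
Step 4: +3 new -> 26 infected
Step 5: +3 new -> 29 infected
Step 6: +1 new -> 30 infected
Step 7: +0 new -> 30 infected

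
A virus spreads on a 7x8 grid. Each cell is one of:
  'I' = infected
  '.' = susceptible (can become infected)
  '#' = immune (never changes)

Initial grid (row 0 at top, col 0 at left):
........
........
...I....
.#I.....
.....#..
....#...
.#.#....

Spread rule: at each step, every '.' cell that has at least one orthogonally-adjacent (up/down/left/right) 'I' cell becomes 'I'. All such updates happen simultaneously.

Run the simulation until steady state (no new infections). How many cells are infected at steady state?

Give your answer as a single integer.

Answer: 51

Derivation:
Step 0 (initial): 2 infected
Step 1: +5 new -> 7 infected
Step 2: +9 new -> 16 infected
Step 3: +12 new -> 28 infected
Step 4: +8 new -> 36 infected
Step 5: +6 new -> 42 infected
Step 6: +3 new -> 45 infected
Step 7: +3 new -> 48 infected
Step 8: +2 new -> 50 infected
Step 9: +1 new -> 51 infected
Step 10: +0 new -> 51 infected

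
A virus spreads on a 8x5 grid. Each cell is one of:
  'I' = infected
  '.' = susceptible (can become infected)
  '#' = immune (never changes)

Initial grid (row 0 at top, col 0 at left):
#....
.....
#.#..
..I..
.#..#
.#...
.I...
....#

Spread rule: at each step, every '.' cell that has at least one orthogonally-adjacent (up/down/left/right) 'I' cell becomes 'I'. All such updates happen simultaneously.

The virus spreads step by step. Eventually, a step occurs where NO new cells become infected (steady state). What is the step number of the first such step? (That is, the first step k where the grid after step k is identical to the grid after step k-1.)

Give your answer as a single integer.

Answer: 6

Derivation:
Step 0 (initial): 2 infected
Step 1: +6 new -> 8 infected
Step 2: +10 new -> 18 infected
Step 3: +7 new -> 25 infected
Step 4: +6 new -> 31 infected
Step 5: +2 new -> 33 infected
Step 6: +0 new -> 33 infected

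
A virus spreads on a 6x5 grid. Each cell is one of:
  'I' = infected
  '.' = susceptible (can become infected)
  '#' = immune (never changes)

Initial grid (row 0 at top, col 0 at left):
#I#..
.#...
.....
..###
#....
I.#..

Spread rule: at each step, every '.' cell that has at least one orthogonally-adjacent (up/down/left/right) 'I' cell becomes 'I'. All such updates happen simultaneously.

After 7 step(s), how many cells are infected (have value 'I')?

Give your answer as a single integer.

Answer: 19

Derivation:
Step 0 (initial): 2 infected
Step 1: +1 new -> 3 infected
Step 2: +1 new -> 4 infected
Step 3: +2 new -> 6 infected
Step 4: +3 new -> 9 infected
Step 5: +4 new -> 13 infected
Step 6: +4 new -> 17 infected
Step 7: +2 new -> 19 infected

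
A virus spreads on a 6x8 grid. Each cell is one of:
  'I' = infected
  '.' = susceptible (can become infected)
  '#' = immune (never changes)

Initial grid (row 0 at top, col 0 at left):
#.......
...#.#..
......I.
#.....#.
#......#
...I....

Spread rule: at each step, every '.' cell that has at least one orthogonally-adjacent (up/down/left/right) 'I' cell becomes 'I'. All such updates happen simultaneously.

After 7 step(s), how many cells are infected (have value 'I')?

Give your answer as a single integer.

Step 0 (initial): 2 infected
Step 1: +6 new -> 8 infected
Step 2: +10 new -> 18 infected
Step 3: +10 new -> 28 infected
Step 4: +5 new -> 33 infected
Step 5: +3 new -> 36 infected
Step 6: +3 new -> 39 infected
Step 7: +2 new -> 41 infected

Answer: 41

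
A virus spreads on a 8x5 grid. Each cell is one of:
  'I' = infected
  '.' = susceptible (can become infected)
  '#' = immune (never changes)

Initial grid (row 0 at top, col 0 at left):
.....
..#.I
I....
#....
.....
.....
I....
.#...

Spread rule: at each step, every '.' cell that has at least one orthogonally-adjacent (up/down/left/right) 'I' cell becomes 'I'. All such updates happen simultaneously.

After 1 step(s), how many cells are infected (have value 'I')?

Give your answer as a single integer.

Step 0 (initial): 3 infected
Step 1: +8 new -> 11 infected

Answer: 11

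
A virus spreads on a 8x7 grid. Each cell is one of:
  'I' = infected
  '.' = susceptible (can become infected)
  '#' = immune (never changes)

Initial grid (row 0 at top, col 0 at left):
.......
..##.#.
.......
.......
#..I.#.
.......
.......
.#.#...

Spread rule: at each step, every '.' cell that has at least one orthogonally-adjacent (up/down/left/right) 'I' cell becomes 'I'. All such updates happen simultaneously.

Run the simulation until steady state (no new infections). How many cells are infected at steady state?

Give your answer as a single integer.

Step 0 (initial): 1 infected
Step 1: +4 new -> 5 infected
Step 2: +7 new -> 12 infected
Step 3: +8 new -> 20 infected
Step 4: +11 new -> 31 infected
Step 5: +8 new -> 39 infected
Step 6: +7 new -> 46 infected
Step 7: +3 new -> 49 infected
Step 8: +0 new -> 49 infected

Answer: 49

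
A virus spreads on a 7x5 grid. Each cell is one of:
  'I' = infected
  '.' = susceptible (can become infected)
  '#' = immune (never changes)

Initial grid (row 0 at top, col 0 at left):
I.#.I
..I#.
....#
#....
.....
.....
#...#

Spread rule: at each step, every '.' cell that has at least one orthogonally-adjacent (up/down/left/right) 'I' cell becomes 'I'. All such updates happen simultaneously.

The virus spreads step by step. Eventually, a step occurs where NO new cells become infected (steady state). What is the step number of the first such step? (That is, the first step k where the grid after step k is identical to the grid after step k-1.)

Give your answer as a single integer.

Answer: 7

Derivation:
Step 0 (initial): 3 infected
Step 1: +6 new -> 9 infected
Step 2: +4 new -> 13 infected
Step 3: +3 new -> 16 infected
Step 4: +4 new -> 20 infected
Step 5: +5 new -> 25 infected
Step 6: +4 new -> 29 infected
Step 7: +0 new -> 29 infected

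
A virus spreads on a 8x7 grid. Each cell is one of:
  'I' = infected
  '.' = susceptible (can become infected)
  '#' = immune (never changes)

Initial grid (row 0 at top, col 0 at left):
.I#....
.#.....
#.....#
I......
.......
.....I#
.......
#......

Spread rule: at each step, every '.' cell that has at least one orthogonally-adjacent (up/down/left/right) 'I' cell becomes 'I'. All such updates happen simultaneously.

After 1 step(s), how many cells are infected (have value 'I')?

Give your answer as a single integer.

Step 0 (initial): 3 infected
Step 1: +6 new -> 9 infected

Answer: 9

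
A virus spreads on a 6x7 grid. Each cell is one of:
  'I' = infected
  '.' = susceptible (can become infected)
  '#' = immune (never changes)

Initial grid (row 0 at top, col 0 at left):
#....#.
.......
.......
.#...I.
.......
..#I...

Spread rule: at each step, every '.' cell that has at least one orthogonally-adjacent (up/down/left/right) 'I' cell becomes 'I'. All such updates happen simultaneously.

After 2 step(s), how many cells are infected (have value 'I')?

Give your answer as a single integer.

Answer: 16

Derivation:
Step 0 (initial): 2 infected
Step 1: +6 new -> 8 infected
Step 2: +8 new -> 16 infected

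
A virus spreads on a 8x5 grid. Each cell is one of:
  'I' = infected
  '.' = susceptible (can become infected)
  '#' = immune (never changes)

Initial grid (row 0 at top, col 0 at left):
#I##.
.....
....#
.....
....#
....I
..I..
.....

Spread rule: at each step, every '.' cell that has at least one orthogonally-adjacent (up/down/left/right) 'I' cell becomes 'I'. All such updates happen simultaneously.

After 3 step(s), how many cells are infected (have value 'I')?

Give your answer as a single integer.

Answer: 29

Derivation:
Step 0 (initial): 3 infected
Step 1: +7 new -> 10 infected
Step 2: +10 new -> 20 infected
Step 3: +9 new -> 29 infected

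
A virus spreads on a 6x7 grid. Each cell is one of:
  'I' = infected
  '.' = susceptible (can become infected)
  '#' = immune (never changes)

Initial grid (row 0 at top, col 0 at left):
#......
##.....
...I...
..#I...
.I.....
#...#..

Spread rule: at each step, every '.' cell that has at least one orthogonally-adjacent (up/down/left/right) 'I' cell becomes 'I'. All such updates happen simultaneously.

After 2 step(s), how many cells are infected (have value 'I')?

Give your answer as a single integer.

Step 0 (initial): 3 infected
Step 1: +9 new -> 12 infected
Step 2: +10 new -> 22 infected

Answer: 22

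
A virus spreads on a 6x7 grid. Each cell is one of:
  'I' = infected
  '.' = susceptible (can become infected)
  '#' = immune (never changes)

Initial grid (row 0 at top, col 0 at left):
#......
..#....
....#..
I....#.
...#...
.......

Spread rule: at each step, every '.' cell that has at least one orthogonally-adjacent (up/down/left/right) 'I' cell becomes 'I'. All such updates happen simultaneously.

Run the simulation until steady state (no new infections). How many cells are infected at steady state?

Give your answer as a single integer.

Answer: 37

Derivation:
Step 0 (initial): 1 infected
Step 1: +3 new -> 4 infected
Step 2: +5 new -> 9 infected
Step 3: +5 new -> 14 infected
Step 4: +4 new -> 18 infected
Step 5: +4 new -> 22 infected
Step 6: +4 new -> 26 infected
Step 7: +4 new -> 30 infected
Step 8: +5 new -> 35 infected
Step 9: +2 new -> 37 infected
Step 10: +0 new -> 37 infected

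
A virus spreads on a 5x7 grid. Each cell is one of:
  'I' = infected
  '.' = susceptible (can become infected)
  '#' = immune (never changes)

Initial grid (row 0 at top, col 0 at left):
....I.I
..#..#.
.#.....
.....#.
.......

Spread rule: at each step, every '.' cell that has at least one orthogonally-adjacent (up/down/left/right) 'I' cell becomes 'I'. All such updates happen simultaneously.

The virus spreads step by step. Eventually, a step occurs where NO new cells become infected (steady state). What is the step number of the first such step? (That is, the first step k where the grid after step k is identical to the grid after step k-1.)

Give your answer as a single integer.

Answer: 9

Derivation:
Step 0 (initial): 2 infected
Step 1: +4 new -> 6 infected
Step 2: +4 new -> 10 infected
Step 3: +5 new -> 15 infected
Step 4: +6 new -> 21 infected
Step 5: +4 new -> 25 infected
Step 6: +3 new -> 28 infected
Step 7: +2 new -> 30 infected
Step 8: +1 new -> 31 infected
Step 9: +0 new -> 31 infected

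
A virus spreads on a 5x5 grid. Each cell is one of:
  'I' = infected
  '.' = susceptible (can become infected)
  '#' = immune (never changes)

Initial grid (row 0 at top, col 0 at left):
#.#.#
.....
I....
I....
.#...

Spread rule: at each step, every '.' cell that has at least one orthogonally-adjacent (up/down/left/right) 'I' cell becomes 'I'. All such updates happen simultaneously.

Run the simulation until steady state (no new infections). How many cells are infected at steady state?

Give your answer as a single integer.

Step 0 (initial): 2 infected
Step 1: +4 new -> 6 infected
Step 2: +3 new -> 9 infected
Step 3: +5 new -> 14 infected
Step 4: +4 new -> 18 infected
Step 5: +3 new -> 21 infected
Step 6: +0 new -> 21 infected

Answer: 21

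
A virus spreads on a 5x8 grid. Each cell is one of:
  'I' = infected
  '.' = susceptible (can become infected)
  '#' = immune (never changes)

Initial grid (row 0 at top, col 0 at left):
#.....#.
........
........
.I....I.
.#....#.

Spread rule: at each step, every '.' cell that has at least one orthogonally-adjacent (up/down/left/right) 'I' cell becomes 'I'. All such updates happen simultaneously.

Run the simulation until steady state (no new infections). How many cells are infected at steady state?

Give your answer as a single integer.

Answer: 36

Derivation:
Step 0 (initial): 2 infected
Step 1: +6 new -> 8 infected
Step 2: +12 new -> 20 infected
Step 3: +9 new -> 29 infected
Step 4: +5 new -> 34 infected
Step 5: +2 new -> 36 infected
Step 6: +0 new -> 36 infected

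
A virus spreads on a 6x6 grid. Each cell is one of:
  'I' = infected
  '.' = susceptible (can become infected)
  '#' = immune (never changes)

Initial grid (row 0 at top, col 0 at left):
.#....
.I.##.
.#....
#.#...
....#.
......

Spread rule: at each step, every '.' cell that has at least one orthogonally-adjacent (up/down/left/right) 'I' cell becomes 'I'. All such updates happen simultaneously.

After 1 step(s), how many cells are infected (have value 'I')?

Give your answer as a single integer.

Answer: 3

Derivation:
Step 0 (initial): 1 infected
Step 1: +2 new -> 3 infected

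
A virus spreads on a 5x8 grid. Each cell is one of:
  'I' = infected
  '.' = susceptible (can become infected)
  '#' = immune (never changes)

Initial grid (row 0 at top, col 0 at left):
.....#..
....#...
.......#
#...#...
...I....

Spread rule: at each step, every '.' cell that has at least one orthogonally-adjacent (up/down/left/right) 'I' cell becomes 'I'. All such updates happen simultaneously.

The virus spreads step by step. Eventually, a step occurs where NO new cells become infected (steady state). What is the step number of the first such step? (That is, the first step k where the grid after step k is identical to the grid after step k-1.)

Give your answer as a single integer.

Step 0 (initial): 1 infected
Step 1: +3 new -> 4 infected
Step 2: +4 new -> 8 infected
Step 3: +7 new -> 15 infected
Step 4: +6 new -> 21 infected
Step 5: +7 new -> 28 infected
Step 6: +3 new -> 31 infected
Step 7: +3 new -> 34 infected
Step 8: +1 new -> 35 infected
Step 9: +0 new -> 35 infected

Answer: 9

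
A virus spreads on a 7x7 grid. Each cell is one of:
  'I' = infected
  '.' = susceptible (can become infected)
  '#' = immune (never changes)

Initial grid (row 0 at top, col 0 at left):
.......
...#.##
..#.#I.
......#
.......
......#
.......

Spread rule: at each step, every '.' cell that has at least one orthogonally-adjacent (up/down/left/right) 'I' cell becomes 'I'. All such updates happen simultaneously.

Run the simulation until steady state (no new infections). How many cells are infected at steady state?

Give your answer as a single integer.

Step 0 (initial): 1 infected
Step 1: +2 new -> 3 infected
Step 2: +2 new -> 5 infected
Step 3: +4 new -> 9 infected
Step 4: +5 new -> 14 infected
Step 5: +5 new -> 19 infected
Step 6: +5 new -> 24 infected
Step 7: +5 new -> 29 infected
Step 8: +5 new -> 34 infected
Step 9: +3 new -> 37 infected
Step 10: +1 new -> 38 infected
Step 11: +1 new -> 39 infected
Step 12: +2 new -> 41 infected
Step 13: +1 new -> 42 infected
Step 14: +0 new -> 42 infected

Answer: 42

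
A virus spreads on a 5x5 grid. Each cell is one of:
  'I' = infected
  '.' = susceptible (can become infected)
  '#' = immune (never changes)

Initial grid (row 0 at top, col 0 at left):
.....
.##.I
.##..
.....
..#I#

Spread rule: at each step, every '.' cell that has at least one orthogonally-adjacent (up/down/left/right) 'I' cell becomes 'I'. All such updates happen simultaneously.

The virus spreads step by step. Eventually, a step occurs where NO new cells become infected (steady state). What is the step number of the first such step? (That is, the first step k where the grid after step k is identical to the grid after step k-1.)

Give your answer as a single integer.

Answer: 7

Derivation:
Step 0 (initial): 2 infected
Step 1: +4 new -> 6 infected
Step 2: +4 new -> 10 infected
Step 3: +2 new -> 12 infected
Step 4: +3 new -> 15 infected
Step 5: +3 new -> 18 infected
Step 6: +1 new -> 19 infected
Step 7: +0 new -> 19 infected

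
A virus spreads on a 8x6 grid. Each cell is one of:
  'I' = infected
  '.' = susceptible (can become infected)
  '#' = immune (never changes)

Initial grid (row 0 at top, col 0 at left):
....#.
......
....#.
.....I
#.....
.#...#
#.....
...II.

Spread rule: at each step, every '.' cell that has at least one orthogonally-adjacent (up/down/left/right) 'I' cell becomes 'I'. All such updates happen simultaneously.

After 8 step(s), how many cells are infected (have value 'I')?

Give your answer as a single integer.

Step 0 (initial): 3 infected
Step 1: +7 new -> 10 infected
Step 2: +8 new -> 18 infected
Step 3: +8 new -> 26 infected
Step 4: +4 new -> 30 infected
Step 5: +5 new -> 35 infected
Step 6: +3 new -> 38 infected
Step 7: +2 new -> 40 infected
Step 8: +1 new -> 41 infected

Answer: 41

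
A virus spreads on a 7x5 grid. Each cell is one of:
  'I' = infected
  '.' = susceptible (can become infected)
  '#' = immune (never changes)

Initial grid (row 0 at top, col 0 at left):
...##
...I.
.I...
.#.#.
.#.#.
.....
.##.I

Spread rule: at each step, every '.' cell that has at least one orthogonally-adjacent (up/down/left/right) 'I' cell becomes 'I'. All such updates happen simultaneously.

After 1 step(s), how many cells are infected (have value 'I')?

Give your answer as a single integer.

Step 0 (initial): 3 infected
Step 1: +8 new -> 11 infected

Answer: 11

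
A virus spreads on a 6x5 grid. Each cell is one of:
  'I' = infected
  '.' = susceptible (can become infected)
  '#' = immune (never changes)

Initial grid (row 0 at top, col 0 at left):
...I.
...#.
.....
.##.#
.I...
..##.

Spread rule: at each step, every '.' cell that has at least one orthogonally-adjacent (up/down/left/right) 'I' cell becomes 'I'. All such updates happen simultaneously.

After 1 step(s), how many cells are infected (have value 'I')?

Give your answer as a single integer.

Answer: 7

Derivation:
Step 0 (initial): 2 infected
Step 1: +5 new -> 7 infected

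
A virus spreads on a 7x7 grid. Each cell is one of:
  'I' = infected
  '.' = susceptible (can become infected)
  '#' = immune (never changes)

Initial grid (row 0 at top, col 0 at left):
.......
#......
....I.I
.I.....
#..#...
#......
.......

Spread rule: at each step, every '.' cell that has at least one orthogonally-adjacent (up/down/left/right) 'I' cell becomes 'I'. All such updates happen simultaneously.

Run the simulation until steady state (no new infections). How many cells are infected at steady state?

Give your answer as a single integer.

Answer: 45

Derivation:
Step 0 (initial): 3 infected
Step 1: +10 new -> 13 infected
Step 2: +13 new -> 26 infected
Step 3: +9 new -> 35 infected
Step 4: +8 new -> 43 infected
Step 5: +2 new -> 45 infected
Step 6: +0 new -> 45 infected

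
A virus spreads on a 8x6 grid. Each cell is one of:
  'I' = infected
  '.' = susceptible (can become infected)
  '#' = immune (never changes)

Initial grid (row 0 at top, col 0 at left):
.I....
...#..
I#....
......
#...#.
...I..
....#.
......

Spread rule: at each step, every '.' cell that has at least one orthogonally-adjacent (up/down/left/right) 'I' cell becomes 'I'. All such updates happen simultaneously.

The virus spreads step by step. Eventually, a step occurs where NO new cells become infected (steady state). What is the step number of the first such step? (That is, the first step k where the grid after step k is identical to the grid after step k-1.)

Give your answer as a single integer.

Step 0 (initial): 3 infected
Step 1: +9 new -> 12 infected
Step 2: +9 new -> 21 infected
Step 3: +12 new -> 33 infected
Step 4: +7 new -> 40 infected
Step 5: +3 new -> 43 infected
Step 6: +0 new -> 43 infected

Answer: 6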